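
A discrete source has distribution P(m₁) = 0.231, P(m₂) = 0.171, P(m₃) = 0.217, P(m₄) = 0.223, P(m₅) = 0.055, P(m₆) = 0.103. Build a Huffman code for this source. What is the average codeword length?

Repeatedly combine the two least-probable nodes; the expected code length is the sum of the merged weights.
merge 11/200 + 103/1000 → 79/500
merge 79/500 + 171/1000 → 329/1000
merge 217/1000 + 223/1000 → 11/25
merge 231/1000 + 329/1000 → 14/25
merge 11/25 + 14/25 → 1
L = 79/500 + 329/1000 + 11/25 + 14/25 + 1 = 2487/1000 = 2.487 bits/symbol.

2.487 bits/symbol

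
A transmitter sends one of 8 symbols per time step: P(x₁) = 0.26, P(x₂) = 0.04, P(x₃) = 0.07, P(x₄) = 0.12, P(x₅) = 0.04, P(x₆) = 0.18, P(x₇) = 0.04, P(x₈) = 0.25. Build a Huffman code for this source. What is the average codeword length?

Repeatedly combine the two least-probable nodes; the expected code length is the sum of the merged weights.
merge 1/25 + 1/25 → 2/25
merge 1/25 + 7/100 → 11/100
merge 2/25 + 11/100 → 19/100
merge 3/25 + 9/50 → 3/10
merge 19/100 + 1/4 → 11/25
merge 13/50 + 3/10 → 14/25
merge 11/25 + 14/25 → 1
L = 2/25 + 11/100 + 19/100 + 3/10 + 11/25 + 14/25 + 1 = 67/25 = 2.68 bits/symbol.

2.68 bits/symbol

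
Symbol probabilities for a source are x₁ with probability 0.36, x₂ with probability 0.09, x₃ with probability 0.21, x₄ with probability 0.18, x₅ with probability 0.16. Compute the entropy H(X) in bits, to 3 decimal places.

2.184 bits

H = −Σ pᵢ log₂ pᵢ.
−0.36·log₂(0.36) = 0.5306
−0.09·log₂(0.09) = 0.3127
−0.21·log₂(0.21) = 0.4728
−0.18·log₂(0.18) = 0.4453
−0.16·log₂(0.16) = 0.4230
Sum ≈ 2.1844 → 2.184 bits.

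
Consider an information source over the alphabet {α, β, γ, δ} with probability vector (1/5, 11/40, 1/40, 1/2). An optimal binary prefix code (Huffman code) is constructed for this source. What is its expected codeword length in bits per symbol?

1.725 bits/symbol

Repeatedly combine the two least-probable nodes; the expected code length is the sum of the merged weights.
merge 1/40 + 1/5 → 9/40
merge 9/40 + 11/40 → 1/2
merge 1/2 + 1/2 → 1
L = 9/40 + 1/2 + 1 = 69/40 = 1.725 bits/symbol.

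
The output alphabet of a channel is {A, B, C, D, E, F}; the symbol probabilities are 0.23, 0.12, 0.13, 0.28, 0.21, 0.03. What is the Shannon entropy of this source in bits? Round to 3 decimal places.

2.376 bits

H = −Σ pᵢ log₂ pᵢ.
−0.23·log₂(0.23) = 0.4877
−0.12·log₂(0.12) = 0.3671
−0.13·log₂(0.13) = 0.3826
−0.28·log₂(0.28) = 0.5142
−0.21·log₂(0.21) = 0.4728
−0.03·log₂(0.03) = 0.1518
Sum ≈ 2.3762 → 2.376 bits.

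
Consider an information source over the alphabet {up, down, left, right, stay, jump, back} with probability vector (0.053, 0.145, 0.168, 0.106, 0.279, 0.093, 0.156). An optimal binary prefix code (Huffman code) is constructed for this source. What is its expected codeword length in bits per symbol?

2.699 bits/symbol

Repeatedly combine the two least-probable nodes; the expected code length is the sum of the merged weights.
merge 53/1000 + 93/1000 → 73/500
merge 53/500 + 29/200 → 251/1000
merge 73/500 + 39/250 → 151/500
merge 21/125 + 251/1000 → 419/1000
merge 279/1000 + 151/500 → 581/1000
merge 419/1000 + 581/1000 → 1
L = 73/500 + 251/1000 + 151/500 + 419/1000 + 581/1000 + 1 = 2699/1000 = 2.699 bits/symbol.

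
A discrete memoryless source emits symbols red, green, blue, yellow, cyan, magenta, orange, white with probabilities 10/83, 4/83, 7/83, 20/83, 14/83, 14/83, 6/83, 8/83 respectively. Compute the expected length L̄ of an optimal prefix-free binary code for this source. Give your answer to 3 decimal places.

2.880 bits/symbol

Repeatedly combine the two least-probable nodes; the expected code length is the sum of the merged weights.
merge 4/83 + 6/83 → 10/83
merge 7/83 + 8/83 → 15/83
merge 10/83 + 10/83 → 20/83
merge 14/83 + 14/83 → 28/83
merge 15/83 + 20/83 → 35/83
merge 20/83 + 28/83 → 48/83
merge 35/83 + 48/83 → 1
L = 10/83 + 15/83 + 20/83 + 28/83 + 35/83 + 48/83 + 1 = 239/83 ≈ 2.880 bits/symbol.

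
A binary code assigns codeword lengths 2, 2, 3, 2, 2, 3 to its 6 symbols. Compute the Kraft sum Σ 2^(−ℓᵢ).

1.25

With common denominator 2^3 = 8: Σ 2^(−ℓᵢ) = 2/8 + 2/8 + 1/8 + 2/8 + 2/8 + 1/8 = 10/8 = 1.25.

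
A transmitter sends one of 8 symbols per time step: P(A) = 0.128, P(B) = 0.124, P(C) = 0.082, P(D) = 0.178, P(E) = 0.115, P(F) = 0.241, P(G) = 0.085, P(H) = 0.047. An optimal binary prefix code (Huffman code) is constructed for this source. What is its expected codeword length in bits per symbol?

Repeatedly combine the two least-probable nodes; the expected code length is the sum of the merged weights.
merge 47/1000 + 41/500 → 129/1000
merge 17/200 + 23/200 → 1/5
merge 31/250 + 16/125 → 63/250
merge 129/1000 + 89/500 → 307/1000
merge 1/5 + 241/1000 → 441/1000
merge 63/250 + 307/1000 → 559/1000
merge 441/1000 + 559/1000 → 1
L = 129/1000 + 1/5 + 63/250 + 307/1000 + 441/1000 + 559/1000 + 1 = 361/125 = 2.888 bits/symbol.

2.888 bits/symbol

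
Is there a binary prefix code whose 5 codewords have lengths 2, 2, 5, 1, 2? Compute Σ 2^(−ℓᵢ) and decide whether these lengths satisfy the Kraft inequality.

With common denominator 2^5 = 32: Σ 2^(−ℓᵢ) = 8/32 + 8/32 + 1/32 + 16/32 + 8/32 = 41/32 = 1.28125.
Kraft's inequality requires Σ ≤ 1; here Σ = 1.28125 > 1, so no such prefix code exists.

1.28125; no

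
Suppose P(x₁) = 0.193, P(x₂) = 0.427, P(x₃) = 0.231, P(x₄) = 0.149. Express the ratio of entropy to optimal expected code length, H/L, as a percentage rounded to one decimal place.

Entropy H = −Σ p log₂ p ≈ 1.8799 bits.
Huffman merges: 149/1000+193/1000→171/500; 231/1000+171/500→573/1000; 427/1000+573/1000→1. L = 383/200 ≈ 1.9150.
Efficiency = H/L = 1.8799/1.9150 = 98.2%.

98.2%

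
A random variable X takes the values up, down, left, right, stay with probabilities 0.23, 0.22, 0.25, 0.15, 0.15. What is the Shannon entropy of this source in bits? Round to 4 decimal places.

2.2893 bits

H = −Σ pᵢ log₂ pᵢ.
−0.23·log₂(0.23) = 0.4877
−0.22·log₂(0.22) = 0.4806
−0.25·log₂(0.25) = 0.5000
−0.15·log₂(0.15) = 0.4105
−0.15·log₂(0.15) = 0.4105
Sum ≈ 2.2893 → 2.2893 bits.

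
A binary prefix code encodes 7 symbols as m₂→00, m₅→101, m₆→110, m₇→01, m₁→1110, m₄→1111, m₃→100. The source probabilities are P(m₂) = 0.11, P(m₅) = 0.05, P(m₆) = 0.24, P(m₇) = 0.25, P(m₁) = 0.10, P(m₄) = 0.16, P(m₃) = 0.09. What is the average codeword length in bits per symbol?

L̄ = Σ pᵢ·ℓᵢ = 0.11·2 + 0.05·3 + 0.24·3 + 0.25·2 + 0.10·4 + 0.16·4 + 0.09·3 = 2.9 bits/symbol.

2.9 bits/symbol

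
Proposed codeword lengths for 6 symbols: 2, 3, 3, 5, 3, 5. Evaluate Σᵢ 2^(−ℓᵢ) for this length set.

With common denominator 2^5 = 32: Σ 2^(−ℓᵢ) = 8/32 + 4/32 + 4/32 + 1/32 + 4/32 + 1/32 = 22/32 = 0.6875.

0.6875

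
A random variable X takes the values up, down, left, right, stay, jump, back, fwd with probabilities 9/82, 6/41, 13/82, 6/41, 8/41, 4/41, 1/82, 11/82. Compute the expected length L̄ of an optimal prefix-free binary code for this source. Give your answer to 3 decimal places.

Repeatedly combine the two least-probable nodes; the expected code length is the sum of the merged weights.
merge 1/82 + 4/41 → 9/82
merge 9/82 + 9/82 → 9/41
merge 11/82 + 6/41 → 23/82
merge 6/41 + 13/82 → 25/82
merge 8/41 + 9/41 → 17/41
merge 23/82 + 25/82 → 24/41
merge 17/41 + 24/41 → 1
L = 9/82 + 9/41 + 23/82 + 25/82 + 17/41 + 24/41 + 1 = 239/82 ≈ 2.915 bits/symbol.

2.915 bits/symbol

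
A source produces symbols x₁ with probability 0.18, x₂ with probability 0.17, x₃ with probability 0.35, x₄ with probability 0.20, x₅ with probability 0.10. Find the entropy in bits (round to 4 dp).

2.2066 bits

H = −Σ pᵢ log₂ pᵢ.
−0.18·log₂(0.18) = 0.4453
−0.17·log₂(0.17) = 0.4346
−0.35·log₂(0.35) = 0.5301
−0.20·log₂(0.20) = 0.4644
−0.10·log₂(0.10) = 0.3322
Sum ≈ 2.2066 → 2.2066 bits.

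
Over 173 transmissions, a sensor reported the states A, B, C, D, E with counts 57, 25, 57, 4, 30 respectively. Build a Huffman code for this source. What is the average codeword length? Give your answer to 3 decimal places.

2.168 bits/symbol

Probabilities are the counts divided by 173.
Repeatedly combine the two least-probable nodes; the expected code length is the sum of the merged weights.
merge 4/173 + 25/173 → 29/173
merge 29/173 + 30/173 → 59/173
merge 57/173 + 57/173 → 114/173
merge 59/173 + 114/173 → 1
L = 29/173 + 59/173 + 114/173 + 1 = 375/173 ≈ 2.168 bits/symbol.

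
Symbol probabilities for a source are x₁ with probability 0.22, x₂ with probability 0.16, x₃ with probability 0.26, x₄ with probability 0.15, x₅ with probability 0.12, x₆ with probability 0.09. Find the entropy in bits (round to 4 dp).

2.4991 bits

H = −Σ pᵢ log₂ pᵢ.
−0.22·log₂(0.22) = 0.4806
−0.16·log₂(0.16) = 0.4230
−0.26·log₂(0.26) = 0.5053
−0.15·log₂(0.15) = 0.4105
−0.12·log₂(0.12) = 0.3671
−0.09·log₂(0.09) = 0.3127
Sum ≈ 2.4991 → 2.4991 bits.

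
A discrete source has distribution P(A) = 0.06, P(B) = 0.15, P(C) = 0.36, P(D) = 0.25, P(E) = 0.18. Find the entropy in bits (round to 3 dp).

2.130 bits

H = −Σ pᵢ log₂ pᵢ.
−0.06·log₂(0.06) = 0.2435
−0.15·log₂(0.15) = 0.4105
−0.36·log₂(0.36) = 0.5306
−0.25·log₂(0.25) = 0.5000
−0.18·log₂(0.18) = 0.4453
Sum ≈ 2.1300 → 2.130 bits.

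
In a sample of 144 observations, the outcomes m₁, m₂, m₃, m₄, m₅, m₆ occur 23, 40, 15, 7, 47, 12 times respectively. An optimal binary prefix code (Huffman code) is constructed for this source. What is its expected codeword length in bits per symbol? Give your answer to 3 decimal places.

2.368 bits/symbol

Probabilities are the counts divided by 144.
Repeatedly combine the two least-probable nodes; the expected code length is the sum of the merged weights.
merge 7/144 + 1/12 → 19/144
merge 5/48 + 19/144 → 17/72
merge 23/144 + 17/72 → 19/48
merge 5/18 + 47/144 → 29/48
merge 19/48 + 29/48 → 1
L = 19/144 + 17/72 + 19/48 + 29/48 + 1 = 341/144 ≈ 2.368 bits/symbol.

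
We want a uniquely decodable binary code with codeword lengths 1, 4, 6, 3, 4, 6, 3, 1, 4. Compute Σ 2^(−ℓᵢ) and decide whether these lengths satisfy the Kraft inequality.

With common denominator 2^6 = 64: Σ 2^(−ℓᵢ) = 32/64 + 4/64 + 1/64 + 8/64 + 4/64 + 1/64 + 8/64 + 32/64 + 4/64 = 94/64 = 1.46875.
Kraft's inequality requires Σ ≤ 1; here Σ = 1.46875 > 1, so no such prefix code exists.

1.46875; no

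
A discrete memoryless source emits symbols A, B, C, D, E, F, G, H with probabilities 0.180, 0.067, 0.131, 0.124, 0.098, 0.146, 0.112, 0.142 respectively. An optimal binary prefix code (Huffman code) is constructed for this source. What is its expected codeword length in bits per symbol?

2.985 bits/symbol

Repeatedly combine the two least-probable nodes; the expected code length is the sum of the merged weights.
merge 67/1000 + 49/500 → 33/200
merge 14/125 + 31/250 → 59/250
merge 131/1000 + 71/500 → 273/1000
merge 73/500 + 33/200 → 311/1000
merge 9/50 + 59/250 → 52/125
merge 273/1000 + 311/1000 → 73/125
merge 52/125 + 73/125 → 1
L = 33/200 + 59/250 + 273/1000 + 311/1000 + 52/125 + 73/125 + 1 = 597/200 = 2.985 bits/symbol.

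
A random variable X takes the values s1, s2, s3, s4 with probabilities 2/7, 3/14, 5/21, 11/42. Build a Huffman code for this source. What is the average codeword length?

2 bits/symbol

Repeatedly combine the two least-probable nodes; the expected code length is the sum of the merged weights.
merge 3/14 + 5/21 → 19/42
merge 11/42 + 2/7 → 23/42
merge 19/42 + 23/42 → 1
L = 19/42 + 23/42 + 1 = 2 bits/symbol.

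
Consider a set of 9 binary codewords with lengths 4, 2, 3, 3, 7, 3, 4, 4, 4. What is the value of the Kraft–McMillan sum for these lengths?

With common denominator 2^7 = 128: Σ 2^(−ℓᵢ) = 8/128 + 32/128 + 16/128 + 16/128 + 1/128 + 16/128 + 8/128 + 8/128 + 8/128 = 113/128 = 0.8828125.

0.8828125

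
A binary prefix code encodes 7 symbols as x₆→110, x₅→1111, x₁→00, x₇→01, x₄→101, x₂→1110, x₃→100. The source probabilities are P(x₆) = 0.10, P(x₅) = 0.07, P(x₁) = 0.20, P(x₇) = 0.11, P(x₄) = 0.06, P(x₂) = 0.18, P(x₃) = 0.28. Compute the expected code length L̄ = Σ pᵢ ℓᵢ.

L̄ = Σ pᵢ·ℓᵢ = 0.10·3 + 0.07·4 + 0.20·2 + 0.11·2 + 0.06·3 + 0.18·4 + 0.28·3 = 2.94 bits/symbol.

2.94 bits/symbol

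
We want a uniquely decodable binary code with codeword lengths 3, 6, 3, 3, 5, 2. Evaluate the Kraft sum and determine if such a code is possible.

0.671875; yes

With common denominator 2^6 = 64: Σ 2^(−ℓᵢ) = 8/64 + 1/64 + 8/64 + 8/64 + 2/64 + 16/64 = 43/64 = 0.671875.
Kraft's inequality requires Σ ≤ 1; here Σ = 0.671875 ≤ 1, so such a prefix code exists.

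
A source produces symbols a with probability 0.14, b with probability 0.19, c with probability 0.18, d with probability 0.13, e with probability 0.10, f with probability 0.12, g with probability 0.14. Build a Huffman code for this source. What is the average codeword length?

2.81 bits/symbol

Repeatedly combine the two least-probable nodes; the expected code length is the sum of the merged weights.
merge 1/10 + 3/25 → 11/50
merge 13/100 + 7/50 → 27/100
merge 7/50 + 9/50 → 8/25
merge 19/100 + 11/50 → 41/100
merge 27/100 + 8/25 → 59/100
merge 41/100 + 59/100 → 1
L = 11/50 + 27/100 + 8/25 + 41/100 + 59/100 + 1 = 281/100 = 2.81 bits/symbol.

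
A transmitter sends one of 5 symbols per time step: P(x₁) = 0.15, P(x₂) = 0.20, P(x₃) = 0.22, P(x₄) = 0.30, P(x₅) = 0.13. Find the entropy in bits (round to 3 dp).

2.259 bits

H = −Σ pᵢ log₂ pᵢ.
−0.15·log₂(0.15) = 0.4105
−0.20·log₂(0.20) = 0.4644
−0.22·log₂(0.22) = 0.4806
−0.30·log₂(0.30) = 0.5211
−0.13·log₂(0.13) = 0.3826
Sum ≈ 2.2592 → 2.259 bits.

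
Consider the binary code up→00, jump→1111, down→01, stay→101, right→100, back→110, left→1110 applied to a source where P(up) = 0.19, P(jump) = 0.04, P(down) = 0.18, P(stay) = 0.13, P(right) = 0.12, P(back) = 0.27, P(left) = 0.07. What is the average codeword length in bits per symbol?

L̄ = Σ pᵢ·ℓᵢ = 0.19·2 + 0.04·4 + 0.18·2 + 0.13·3 + 0.12·3 + 0.27·3 + 0.07·4 = 2.74 bits/symbol.

2.74 bits/symbol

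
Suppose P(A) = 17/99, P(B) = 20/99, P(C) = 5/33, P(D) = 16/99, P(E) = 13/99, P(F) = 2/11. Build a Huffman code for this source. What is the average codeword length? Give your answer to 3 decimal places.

Repeatedly combine the two least-probable nodes; the expected code length is the sum of the merged weights.
merge 13/99 + 5/33 → 28/99
merge 16/99 + 17/99 → 1/3
merge 2/11 + 20/99 → 38/99
merge 28/99 + 1/3 → 61/99
merge 38/99 + 61/99 → 1
L = 28/99 + 1/3 + 38/99 + 61/99 + 1 = 259/99 ≈ 2.616 bits/symbol.

2.616 bits/symbol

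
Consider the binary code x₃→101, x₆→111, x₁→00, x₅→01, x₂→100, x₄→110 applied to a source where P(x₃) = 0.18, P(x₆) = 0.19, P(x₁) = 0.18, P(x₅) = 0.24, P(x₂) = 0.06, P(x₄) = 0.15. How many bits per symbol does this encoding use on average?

L̄ = Σ pᵢ·ℓᵢ = 0.18·3 + 0.19·3 + 0.18·2 + 0.24·2 + 0.06·3 + 0.15·3 = 2.58 bits/symbol.

2.58 bits/symbol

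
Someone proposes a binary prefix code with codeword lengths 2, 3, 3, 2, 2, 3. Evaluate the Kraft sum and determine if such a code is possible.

With common denominator 2^3 = 8: Σ 2^(−ℓᵢ) = 2/8 + 1/8 + 1/8 + 2/8 + 2/8 + 1/8 = 9/8 = 1.125.
Kraft's inequality requires Σ ≤ 1; here Σ = 1.125 > 1, so no such prefix code exists.

1.125; no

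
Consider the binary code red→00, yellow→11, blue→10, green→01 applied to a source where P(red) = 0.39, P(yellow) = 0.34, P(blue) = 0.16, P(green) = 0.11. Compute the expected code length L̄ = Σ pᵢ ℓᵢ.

2 bits/symbol

L̄ = Σ pᵢ·ℓᵢ = 0.39·2 + 0.34·2 + 0.16·2 + 0.11·2 = 2 bits/symbol.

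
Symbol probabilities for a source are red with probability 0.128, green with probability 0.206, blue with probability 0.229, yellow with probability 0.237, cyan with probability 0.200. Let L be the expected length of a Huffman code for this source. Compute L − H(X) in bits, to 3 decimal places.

0.035 bits

Entropy H = −Σ p log₂ p ≈ 2.2928 bits.
Huffman merges: 16/125+1/5→41/125; 103/500+229/1000→87/200; 237/1000+41/125→113/200; 87/200+113/200→1. L = 291/125 ≈ 2.3280.
L − H = 2.3280 − 2.2928 = 0.035 bits.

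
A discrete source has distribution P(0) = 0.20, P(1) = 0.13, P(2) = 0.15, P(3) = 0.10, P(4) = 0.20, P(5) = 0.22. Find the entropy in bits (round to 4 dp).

H = −Σ pᵢ log₂ pᵢ.
−0.20·log₂(0.20) = 0.4644
−0.13·log₂(0.13) = 0.3826
−0.15·log₂(0.15) = 0.4105
−0.10·log₂(0.10) = 0.3322
−0.20·log₂(0.20) = 0.4644
−0.22·log₂(0.22) = 0.4806
Sum ≈ 2.5347 → 2.5347 bits.

2.5347 bits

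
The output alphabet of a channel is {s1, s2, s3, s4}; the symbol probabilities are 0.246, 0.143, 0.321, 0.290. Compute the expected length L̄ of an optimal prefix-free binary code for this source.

Repeatedly combine the two least-probable nodes; the expected code length is the sum of the merged weights.
merge 143/1000 + 123/500 → 389/1000
merge 29/100 + 321/1000 → 611/1000
merge 389/1000 + 611/1000 → 1
L = 389/1000 + 611/1000 + 1 = 2 bits/symbol.

2 bits/symbol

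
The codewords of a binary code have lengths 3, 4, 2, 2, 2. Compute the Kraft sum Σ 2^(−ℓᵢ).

0.9375

With common denominator 2^4 = 16: Σ 2^(−ℓᵢ) = 2/16 + 1/16 + 4/16 + 4/16 + 4/16 = 15/16 = 0.9375.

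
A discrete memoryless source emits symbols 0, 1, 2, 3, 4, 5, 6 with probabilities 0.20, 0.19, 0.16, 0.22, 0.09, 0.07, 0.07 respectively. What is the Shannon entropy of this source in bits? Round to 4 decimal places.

2.6730 bits

H = −Σ pᵢ log₂ pᵢ.
−0.20·log₂(0.20) = 0.4644
−0.19·log₂(0.19) = 0.4552
−0.16·log₂(0.16) = 0.4230
−0.22·log₂(0.22) = 0.4806
−0.09·log₂(0.09) = 0.3127
−0.07·log₂(0.07) = 0.2686
−0.07·log₂(0.07) = 0.2686
Sum ≈ 2.6730 → 2.6730 bits.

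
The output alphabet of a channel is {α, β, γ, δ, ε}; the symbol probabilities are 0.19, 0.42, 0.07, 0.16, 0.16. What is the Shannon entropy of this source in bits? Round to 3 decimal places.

2.095 bits

H = −Σ pᵢ log₂ pᵢ.
−0.19·log₂(0.19) = 0.4552
−0.42·log₂(0.42) = 0.5256
−0.07·log₂(0.07) = 0.2686
−0.16·log₂(0.16) = 0.4230
−0.16·log₂(0.16) = 0.4230
Sum ≈ 2.0955 → 2.095 bits.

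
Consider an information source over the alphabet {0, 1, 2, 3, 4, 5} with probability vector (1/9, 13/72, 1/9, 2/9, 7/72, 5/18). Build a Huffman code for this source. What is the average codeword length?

2.5 bits/symbol

Repeatedly combine the two least-probable nodes; the expected code length is the sum of the merged weights.
merge 7/72 + 1/9 → 5/24
merge 1/9 + 13/72 → 7/24
merge 5/24 + 2/9 → 31/72
merge 5/18 + 7/24 → 41/72
merge 31/72 + 41/72 → 1
L = 5/24 + 7/24 + 31/72 + 41/72 + 1 = 5/2 = 2.5 bits/symbol.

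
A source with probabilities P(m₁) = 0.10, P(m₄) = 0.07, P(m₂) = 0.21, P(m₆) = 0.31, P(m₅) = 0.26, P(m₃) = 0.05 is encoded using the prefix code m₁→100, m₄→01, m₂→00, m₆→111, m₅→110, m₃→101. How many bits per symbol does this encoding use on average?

2.72 bits/symbol

L̄ = Σ pᵢ·ℓᵢ = 0.10·3 + 0.07·2 + 0.21·2 + 0.31·3 + 0.26·3 + 0.05·3 = 2.72 bits/symbol.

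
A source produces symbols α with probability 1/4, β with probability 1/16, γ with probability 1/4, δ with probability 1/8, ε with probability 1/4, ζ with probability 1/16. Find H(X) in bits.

2.375 bits

Each probability is a power of 1/2, so log₂(1/p) is an integer.
H = Σ p·log₂(1/p) = 1/4·2 + 1/16·4 + 1/4·2 + 1/8·3 + 1/4·2 + 1/16·4 = 2.375 bits.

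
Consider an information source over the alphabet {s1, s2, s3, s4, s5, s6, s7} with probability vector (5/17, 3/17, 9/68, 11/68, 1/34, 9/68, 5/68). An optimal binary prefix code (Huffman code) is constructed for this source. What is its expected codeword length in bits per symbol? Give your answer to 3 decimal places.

2.632 bits/symbol

Repeatedly combine the two least-probable nodes; the expected code length is the sum of the merged weights.
merge 1/34 + 5/68 → 7/68
merge 7/68 + 9/68 → 4/17
merge 9/68 + 11/68 → 5/17
merge 3/17 + 4/17 → 7/17
merge 5/17 + 5/17 → 10/17
merge 7/17 + 10/17 → 1
L = 7/68 + 4/17 + 5/17 + 7/17 + 10/17 + 1 = 179/68 ≈ 2.632 bits/symbol.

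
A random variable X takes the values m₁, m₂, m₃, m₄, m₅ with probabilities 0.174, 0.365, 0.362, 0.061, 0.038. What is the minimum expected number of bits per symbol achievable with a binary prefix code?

2.007 bits/symbol

Repeatedly combine the two least-probable nodes; the expected code length is the sum of the merged weights.
merge 19/500 + 61/1000 → 99/1000
merge 99/1000 + 87/500 → 273/1000
merge 273/1000 + 181/500 → 127/200
merge 73/200 + 127/200 → 1
L = 99/1000 + 273/1000 + 127/200 + 1 = 2007/1000 = 2.007 bits/symbol.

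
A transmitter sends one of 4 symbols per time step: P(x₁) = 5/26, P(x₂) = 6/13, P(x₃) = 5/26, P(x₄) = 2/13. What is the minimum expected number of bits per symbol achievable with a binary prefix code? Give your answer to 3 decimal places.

1.885 bits/symbol

Repeatedly combine the two least-probable nodes; the expected code length is the sum of the merged weights.
merge 2/13 + 5/26 → 9/26
merge 5/26 + 9/26 → 7/13
merge 6/13 + 7/13 → 1
L = 9/26 + 7/13 + 1 = 49/26 ≈ 1.885 bits/symbol.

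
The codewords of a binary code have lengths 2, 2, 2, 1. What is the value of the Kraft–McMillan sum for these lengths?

With common denominator 2^2 = 4: Σ 2^(−ℓᵢ) = 1/4 + 1/4 + 1/4 + 2/4 = 5/4 = 1.25.

1.25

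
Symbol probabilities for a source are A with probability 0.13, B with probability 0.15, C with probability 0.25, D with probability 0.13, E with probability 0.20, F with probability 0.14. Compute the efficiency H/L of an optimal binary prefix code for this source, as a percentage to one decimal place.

Entropy H = −Σ p log₂ p ≈ 2.5373 bits.
Huffman merges: 13/100+13/100→13/50; 7/50+3/20→29/100; 1/5+1/4→9/20; 13/50+29/100→11/20; 9/20+11/20→1. L = 51/20 ≈ 2.5500.
Efficiency = H/L = 2.5373/2.5500 = 99.5%.

99.5%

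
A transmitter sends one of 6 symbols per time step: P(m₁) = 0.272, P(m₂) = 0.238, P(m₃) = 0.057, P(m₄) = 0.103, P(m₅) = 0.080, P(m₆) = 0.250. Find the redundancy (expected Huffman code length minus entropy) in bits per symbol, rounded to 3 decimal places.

0.008 bits

Entropy H = −Σ p log₂ p ≈ 2.3686 bits.
Huffman merges: 57/1000+2/25→137/1000; 103/1000+137/1000→6/25; 119/500+6/25→239/500; 1/4+34/125→261/500; 239/500+261/500→1. L = 2377/1000 ≈ 2.3770.
L − H = 2.3770 − 2.3686 = 0.008 bits.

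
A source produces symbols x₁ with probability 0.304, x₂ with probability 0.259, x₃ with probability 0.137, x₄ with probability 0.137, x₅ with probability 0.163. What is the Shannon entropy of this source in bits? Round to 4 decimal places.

H = −Σ pᵢ log₂ pᵢ.
−0.304·log₂(0.304) = 0.5222
−0.259·log₂(0.259) = 0.5048
−0.137·log₂(0.137) = 0.3929
−0.137·log₂(0.137) = 0.3929
−0.163·log₂(0.163) = 0.4266
Sum ≈ 2.2394 → 2.2394 bits.

2.2394 bits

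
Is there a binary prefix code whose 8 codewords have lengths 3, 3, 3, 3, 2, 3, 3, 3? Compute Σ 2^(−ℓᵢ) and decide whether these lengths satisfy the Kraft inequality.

1.125; no

With common denominator 2^3 = 8: Σ 2^(−ℓᵢ) = 1/8 + 1/8 + 1/8 + 1/8 + 2/8 + 1/8 + 1/8 + 1/8 = 9/8 = 1.125.
Kraft's inequality requires Σ ≤ 1; here Σ = 1.125 > 1, so no such prefix code exists.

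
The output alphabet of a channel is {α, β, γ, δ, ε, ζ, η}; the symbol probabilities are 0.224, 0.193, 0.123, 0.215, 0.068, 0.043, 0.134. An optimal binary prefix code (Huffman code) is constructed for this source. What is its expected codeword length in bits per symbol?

2.672 bits/symbol

Repeatedly combine the two least-probable nodes; the expected code length is the sum of the merged weights.
merge 43/1000 + 17/250 → 111/1000
merge 111/1000 + 123/1000 → 117/500
merge 67/500 + 193/1000 → 327/1000
merge 43/200 + 28/125 → 439/1000
merge 117/500 + 327/1000 → 561/1000
merge 439/1000 + 561/1000 → 1
L = 111/1000 + 117/500 + 327/1000 + 439/1000 + 561/1000 + 1 = 334/125 = 2.672 bits/symbol.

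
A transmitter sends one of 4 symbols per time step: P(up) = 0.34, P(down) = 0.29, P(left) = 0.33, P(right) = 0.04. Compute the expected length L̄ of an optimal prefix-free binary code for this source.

Repeatedly combine the two least-probable nodes; the expected code length is the sum of the merged weights.
merge 1/25 + 29/100 → 33/100
merge 33/100 + 33/100 → 33/50
merge 17/50 + 33/50 → 1
L = 33/100 + 33/50 + 1 = 199/100 = 1.99 bits/symbol.

1.99 bits/symbol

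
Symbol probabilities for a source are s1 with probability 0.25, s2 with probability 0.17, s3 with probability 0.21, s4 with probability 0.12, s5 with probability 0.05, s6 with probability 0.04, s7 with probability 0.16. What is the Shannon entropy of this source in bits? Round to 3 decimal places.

H = −Σ pᵢ log₂ pᵢ.
−0.25·log₂(0.25) = 0.5000
−0.17·log₂(0.17) = 0.4346
−0.21·log₂(0.21) = 0.4728
−0.12·log₂(0.12) = 0.3671
−0.05·log₂(0.05) = 0.2161
−0.04·log₂(0.04) = 0.1858
−0.16·log₂(0.16) = 0.4230
Sum ≈ 2.5993 → 2.599 bits.

2.599 bits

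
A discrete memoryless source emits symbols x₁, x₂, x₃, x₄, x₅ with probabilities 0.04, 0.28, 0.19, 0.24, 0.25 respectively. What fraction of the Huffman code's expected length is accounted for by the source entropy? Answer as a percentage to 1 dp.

Entropy H = −Σ p log₂ p ≈ 2.1493 bits.
Huffman merges: 1/25+19/100→23/100; 23/100+6/25→47/100; 1/4+7/25→53/100; 47/100+53/100→1. L = 223/100 ≈ 2.2300.
Efficiency = H/L = 2.1493/2.2300 = 96.4%.

96.4%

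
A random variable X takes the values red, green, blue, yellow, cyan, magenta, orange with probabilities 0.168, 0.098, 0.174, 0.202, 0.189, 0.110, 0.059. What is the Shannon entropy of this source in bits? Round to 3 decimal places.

H = −Σ pᵢ log₂ pᵢ.
−0.168·log₂(0.168) = 0.4323
−0.098·log₂(0.098) = 0.3284
−0.174·log₂(0.174) = 0.4390
−0.202·log₂(0.202) = 0.4661
−0.189·log₂(0.189) = 0.4543
−0.110·log₂(0.110) = 0.3503
−0.059·log₂(0.059) = 0.2409
Sum ≈ 2.7113 → 2.711 bits.

2.711 bits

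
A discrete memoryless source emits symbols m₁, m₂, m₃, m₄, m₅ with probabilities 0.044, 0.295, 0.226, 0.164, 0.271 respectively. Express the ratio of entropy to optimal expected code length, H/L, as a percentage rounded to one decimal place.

97.0%

Entropy H = −Σ p log₂ p ≈ 2.1410 bits.
Huffman merges: 11/250+41/250→26/125; 26/125+113/500→217/500; 271/1000+59/200→283/500; 217/500+283/500→1. L = 276/125 ≈ 2.2080.
Efficiency = H/L = 2.1410/2.2080 = 97.0%.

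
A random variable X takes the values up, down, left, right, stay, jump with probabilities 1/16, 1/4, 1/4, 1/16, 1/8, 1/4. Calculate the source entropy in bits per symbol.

Each probability is a power of 1/2, so log₂(1/p) is an integer.
H = Σ p·log₂(1/p) = 1/16·4 + 1/4·2 + 1/4·2 + 1/16·4 + 1/8·3 + 1/4·2 = 2.375 bits.

2.375 bits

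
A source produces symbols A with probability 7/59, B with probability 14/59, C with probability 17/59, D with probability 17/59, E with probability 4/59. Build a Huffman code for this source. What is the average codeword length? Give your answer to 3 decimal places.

Repeatedly combine the two least-probable nodes; the expected code length is the sum of the merged weights.
merge 4/59 + 7/59 → 11/59
merge 11/59 + 14/59 → 25/59
merge 17/59 + 17/59 → 34/59
merge 25/59 + 34/59 → 1
L = 11/59 + 25/59 + 34/59 + 1 = 129/59 ≈ 2.186 bits/symbol.

2.186 bits/symbol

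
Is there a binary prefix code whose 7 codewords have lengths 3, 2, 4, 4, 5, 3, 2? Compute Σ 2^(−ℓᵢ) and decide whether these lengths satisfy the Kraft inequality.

With common denominator 2^5 = 32: Σ 2^(−ℓᵢ) = 4/32 + 8/32 + 2/32 + 2/32 + 1/32 + 4/32 + 8/32 = 29/32 = 0.90625.
Kraft's inequality requires Σ ≤ 1; here Σ = 0.90625 ≤ 1, so such a prefix code exists.

0.90625; yes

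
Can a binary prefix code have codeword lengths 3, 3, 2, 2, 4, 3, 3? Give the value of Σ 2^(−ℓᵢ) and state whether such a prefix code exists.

With common denominator 2^4 = 16: Σ 2^(−ℓᵢ) = 2/16 + 2/16 + 4/16 + 4/16 + 1/16 + 2/16 + 2/16 = 17/16 = 1.0625.
Kraft's inequality requires Σ ≤ 1; here Σ = 1.0625 > 1, so no such prefix code exists.

1.0625; no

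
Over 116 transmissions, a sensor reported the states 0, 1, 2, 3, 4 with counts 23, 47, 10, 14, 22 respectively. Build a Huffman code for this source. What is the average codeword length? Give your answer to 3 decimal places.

2.190 bits/symbol

Probabilities are the counts divided by 116.
Repeatedly combine the two least-probable nodes; the expected code length is the sum of the merged weights.
merge 5/58 + 7/58 → 6/29
merge 11/58 + 23/116 → 45/116
merge 6/29 + 45/116 → 69/116
merge 47/116 + 69/116 → 1
L = 6/29 + 45/116 + 69/116 + 1 = 127/58 ≈ 2.190 bits/symbol.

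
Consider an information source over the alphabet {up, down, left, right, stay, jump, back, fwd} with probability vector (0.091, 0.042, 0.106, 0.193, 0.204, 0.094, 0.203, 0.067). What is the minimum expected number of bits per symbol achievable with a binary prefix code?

2.887 bits/symbol

Repeatedly combine the two least-probable nodes; the expected code length is the sum of the merged weights.
merge 21/500 + 67/1000 → 109/1000
merge 91/1000 + 47/500 → 37/200
merge 53/500 + 109/1000 → 43/200
merge 37/200 + 193/1000 → 189/500
merge 203/1000 + 51/250 → 407/1000
merge 43/200 + 189/500 → 593/1000
merge 407/1000 + 593/1000 → 1
L = 109/1000 + 37/200 + 43/200 + 189/500 + 407/1000 + 593/1000 + 1 = 2887/1000 = 2.887 bits/symbol.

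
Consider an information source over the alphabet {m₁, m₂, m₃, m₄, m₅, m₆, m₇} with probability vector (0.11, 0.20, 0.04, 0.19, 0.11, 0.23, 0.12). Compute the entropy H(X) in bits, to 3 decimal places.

H = −Σ pᵢ log₂ pᵢ.
−0.11·log₂(0.11) = 0.3503
−0.20·log₂(0.20) = 0.4644
−0.04·log₂(0.04) = 0.1858
−0.19·log₂(0.19) = 0.4552
−0.11·log₂(0.11) = 0.3503
−0.23·log₂(0.23) = 0.4877
−0.12·log₂(0.12) = 0.3671
Sum ≈ 2.6607 → 2.661 bits.

2.661 bits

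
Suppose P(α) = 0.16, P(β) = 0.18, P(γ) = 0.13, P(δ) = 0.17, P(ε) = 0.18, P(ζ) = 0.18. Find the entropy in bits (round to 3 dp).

H = −Σ pᵢ log₂ pᵢ.
−0.16·log₂(0.16) = 0.4230
−0.18·log₂(0.18) = 0.4453
−0.13·log₂(0.13) = 0.3826
−0.17·log₂(0.17) = 0.4346
−0.18·log₂(0.18) = 0.4453
−0.18·log₂(0.18) = 0.4453
Sum ≈ 2.5762 → 2.576 bits.

2.576 bits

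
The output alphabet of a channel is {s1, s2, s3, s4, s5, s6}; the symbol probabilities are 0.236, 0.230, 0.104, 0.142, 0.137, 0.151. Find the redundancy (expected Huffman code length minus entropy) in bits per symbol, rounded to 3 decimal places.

0.011 bits

Entropy H = −Σ p log₂ p ≈ 2.5235 bits.
Huffman merges: 13/125+137/1000→241/1000; 71/500+151/1000→293/1000; 23/100+59/250→233/500; 241/1000+293/1000→267/500; 233/500+267/500→1. L = 1267/500 ≈ 2.5340.
L − H = 2.5340 − 2.5235 = 0.011 bits.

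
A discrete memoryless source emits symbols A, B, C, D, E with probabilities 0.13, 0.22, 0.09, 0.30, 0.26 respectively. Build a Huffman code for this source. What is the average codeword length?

Repeatedly combine the two least-probable nodes; the expected code length is the sum of the merged weights.
merge 9/100 + 13/100 → 11/50
merge 11/50 + 11/50 → 11/25
merge 13/50 + 3/10 → 14/25
merge 11/25 + 14/25 → 1
L = 11/50 + 11/25 + 14/25 + 1 = 111/50 = 2.22 bits/symbol.

2.22 bits/symbol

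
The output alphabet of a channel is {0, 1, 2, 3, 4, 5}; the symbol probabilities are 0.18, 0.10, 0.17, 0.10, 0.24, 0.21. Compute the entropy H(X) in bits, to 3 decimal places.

2.511 bits

H = −Σ pᵢ log₂ pᵢ.
−0.18·log₂(0.18) = 0.4453
−0.10·log₂(0.10) = 0.3322
−0.17·log₂(0.17) = 0.4346
−0.10·log₂(0.10) = 0.3322
−0.24·log₂(0.24) = 0.4941
−0.21·log₂(0.21) = 0.4728
Sum ≈ 2.5112 → 2.511 bits.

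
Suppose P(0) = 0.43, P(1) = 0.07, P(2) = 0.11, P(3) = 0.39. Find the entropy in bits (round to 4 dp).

H = −Σ pᵢ log₂ pᵢ.
−0.43·log₂(0.43) = 0.5236
−0.07·log₂(0.07) = 0.2686
−0.11·log₂(0.11) = 0.3503
−0.39·log₂(0.39) = 0.5298
Sum ≈ 1.6722 → 1.6722 bits.

1.6722 bits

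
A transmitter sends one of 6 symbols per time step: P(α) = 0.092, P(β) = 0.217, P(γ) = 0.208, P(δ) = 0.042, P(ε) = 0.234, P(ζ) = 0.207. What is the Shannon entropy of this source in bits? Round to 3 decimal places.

H = −Σ pᵢ log₂ pᵢ.
−0.092·log₂(0.092) = 0.3167
−0.217·log₂(0.217) = 0.4783
−0.208·log₂(0.208) = 0.4712
−0.042·log₂(0.042) = 0.1921
−0.234·log₂(0.234) = 0.4903
−0.207·log₂(0.207) = 0.4704
Sum ≈ 2.4190 → 2.419 bits.

2.419 bits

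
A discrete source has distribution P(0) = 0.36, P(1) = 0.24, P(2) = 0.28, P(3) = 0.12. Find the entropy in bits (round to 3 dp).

1.906 bits

H = −Σ pᵢ log₂ pᵢ.
−0.36·log₂(0.36) = 0.5306
−0.24·log₂(0.24) = 0.4941
−0.28·log₂(0.28) = 0.5142
−0.12·log₂(0.12) = 0.3671
Sum ≈ 1.9060 → 1.906 bits.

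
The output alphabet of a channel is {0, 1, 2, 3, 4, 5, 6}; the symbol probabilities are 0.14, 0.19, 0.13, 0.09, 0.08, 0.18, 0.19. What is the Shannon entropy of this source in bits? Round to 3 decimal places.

H = −Σ pᵢ log₂ pᵢ.
−0.14·log₂(0.14) = 0.3971
−0.19·log₂(0.19) = 0.4552
−0.13·log₂(0.13) = 0.3826
−0.09·log₂(0.09) = 0.3127
−0.08·log₂(0.08) = 0.2915
−0.18·log₂(0.18) = 0.4453
−0.19·log₂(0.19) = 0.4552
Sum ≈ 2.7397 → 2.740 bits.

2.740 bits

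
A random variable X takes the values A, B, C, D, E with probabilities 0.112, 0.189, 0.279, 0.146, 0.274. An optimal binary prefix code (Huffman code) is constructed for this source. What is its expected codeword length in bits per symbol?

2.258 bits/symbol

Repeatedly combine the two least-probable nodes; the expected code length is the sum of the merged weights.
merge 14/125 + 73/500 → 129/500
merge 189/1000 + 129/500 → 447/1000
merge 137/500 + 279/1000 → 553/1000
merge 447/1000 + 553/1000 → 1
L = 129/500 + 447/1000 + 553/1000 + 1 = 1129/500 = 2.258 bits/symbol.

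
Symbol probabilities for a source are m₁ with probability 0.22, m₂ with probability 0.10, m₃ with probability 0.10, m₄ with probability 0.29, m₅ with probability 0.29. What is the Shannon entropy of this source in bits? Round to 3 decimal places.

2.181 bits

H = −Σ pᵢ log₂ pᵢ.
−0.22·log₂(0.22) = 0.4806
−0.10·log₂(0.10) = 0.3322
−0.10·log₂(0.10) = 0.3322
−0.29·log₂(0.29) = 0.5179
−0.29·log₂(0.29) = 0.5179
Sum ≈ 2.1808 → 2.181 bits.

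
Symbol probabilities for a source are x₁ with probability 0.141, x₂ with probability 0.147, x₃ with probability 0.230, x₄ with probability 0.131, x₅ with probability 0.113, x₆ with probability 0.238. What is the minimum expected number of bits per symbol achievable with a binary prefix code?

2.532 bits/symbol

Repeatedly combine the two least-probable nodes; the expected code length is the sum of the merged weights.
merge 113/1000 + 131/1000 → 61/250
merge 141/1000 + 147/1000 → 36/125
merge 23/100 + 119/500 → 117/250
merge 61/250 + 36/125 → 133/250
merge 117/250 + 133/250 → 1
L = 61/250 + 36/125 + 117/250 + 133/250 + 1 = 633/250 = 2.532 bits/symbol.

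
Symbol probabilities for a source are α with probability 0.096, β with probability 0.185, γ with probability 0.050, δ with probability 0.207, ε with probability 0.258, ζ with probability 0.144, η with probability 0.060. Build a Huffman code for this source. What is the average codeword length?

Repeatedly combine the two least-probable nodes; the expected code length is the sum of the merged weights.
merge 1/20 + 3/50 → 11/100
merge 12/125 + 11/100 → 103/500
merge 18/125 + 37/200 → 329/1000
merge 103/500 + 207/1000 → 413/1000
merge 129/500 + 329/1000 → 587/1000
merge 413/1000 + 587/1000 → 1
L = 11/100 + 103/500 + 329/1000 + 413/1000 + 587/1000 + 1 = 529/200 = 2.645 bits/symbol.

2.645 bits/symbol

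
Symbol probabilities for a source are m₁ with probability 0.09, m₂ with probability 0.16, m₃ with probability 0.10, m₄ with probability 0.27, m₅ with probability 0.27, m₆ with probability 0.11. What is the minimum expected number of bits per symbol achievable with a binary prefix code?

Repeatedly combine the two least-probable nodes; the expected code length is the sum of the merged weights.
merge 9/100 + 1/10 → 19/100
merge 11/100 + 4/25 → 27/100
merge 19/100 + 27/100 → 23/50
merge 27/100 + 27/100 → 27/50
merge 23/50 + 27/50 → 1
L = 19/100 + 27/100 + 23/50 + 27/50 + 1 = 123/50 = 2.46 bits/symbol.

2.46 bits/symbol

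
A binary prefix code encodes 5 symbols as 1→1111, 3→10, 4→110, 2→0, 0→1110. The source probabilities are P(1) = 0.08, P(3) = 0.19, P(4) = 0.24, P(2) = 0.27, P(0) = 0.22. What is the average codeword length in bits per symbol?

L̄ = Σ pᵢ·ℓᵢ = 0.08·4 + 0.19·2 + 0.24·3 + 0.27·1 + 0.22·4 = 2.57 bits/symbol.

2.57 bits/symbol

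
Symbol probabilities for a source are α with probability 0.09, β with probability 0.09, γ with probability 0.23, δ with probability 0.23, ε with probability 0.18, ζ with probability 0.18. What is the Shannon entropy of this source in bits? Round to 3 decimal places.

H = −Σ pᵢ log₂ pᵢ.
−0.09·log₂(0.09) = 0.3127
−0.09·log₂(0.09) = 0.3127
−0.23·log₂(0.23) = 0.4877
−0.23·log₂(0.23) = 0.4877
−0.18·log₂(0.18) = 0.4453
−0.18·log₂(0.18) = 0.4453
Sum ≈ 2.4913 → 2.491 bits.

2.491 bits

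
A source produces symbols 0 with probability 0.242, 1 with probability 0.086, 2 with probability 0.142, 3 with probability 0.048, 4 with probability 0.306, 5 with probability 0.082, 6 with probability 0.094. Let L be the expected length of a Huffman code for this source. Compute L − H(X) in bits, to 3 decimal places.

0.033 bits

Entropy H = −Σ p log₂ p ≈ 2.5492 bits.
Huffman merges: 6/125+41/500→13/100; 43/500+47/500→9/50; 13/100+71/500→34/125; 9/50+121/500→211/500; 34/125+153/500→289/500; 211/500+289/500→1. L = 1291/500 ≈ 2.5820.
L − H = 2.5820 − 2.5492 = 0.033 bits.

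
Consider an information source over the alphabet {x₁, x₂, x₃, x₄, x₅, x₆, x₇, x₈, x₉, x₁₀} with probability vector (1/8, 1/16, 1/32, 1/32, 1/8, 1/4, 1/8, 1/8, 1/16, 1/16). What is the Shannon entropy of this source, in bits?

3.0625 bits

Each probability is a power of 1/2, so log₂(1/p) is an integer.
H = Σ p·log₂(1/p) = 1/8·3 + 1/16·4 + 1/32·5 + 1/32·5 + 1/8·3 + 1/4·2 + 1/8·3 + 1/8·3 + 1/16·4 + 1/16·4 = 3.0625 bits.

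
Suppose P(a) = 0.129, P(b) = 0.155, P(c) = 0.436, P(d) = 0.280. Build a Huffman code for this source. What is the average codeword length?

1.848 bits/symbol

Repeatedly combine the two least-probable nodes; the expected code length is the sum of the merged weights.
merge 129/1000 + 31/200 → 71/250
merge 7/25 + 71/250 → 141/250
merge 109/250 + 141/250 → 1
L = 71/250 + 141/250 + 1 = 231/125 = 1.848 bits/symbol.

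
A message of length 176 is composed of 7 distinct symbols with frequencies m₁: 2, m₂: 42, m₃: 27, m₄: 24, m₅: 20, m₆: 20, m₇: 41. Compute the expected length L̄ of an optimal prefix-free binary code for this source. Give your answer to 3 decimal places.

2.653 bits/symbol

Probabilities are the counts divided by 176.
Repeatedly combine the two least-probable nodes; the expected code length is the sum of the merged weights.
merge 1/88 + 5/44 → 1/8
merge 5/44 + 1/8 → 21/88
merge 3/22 + 27/176 → 51/176
merge 41/176 + 21/88 → 83/176
merge 21/88 + 51/176 → 93/176
merge 83/176 + 93/176 → 1
L = 1/8 + 21/88 + 51/176 + 83/176 + 93/176 + 1 = 467/176 ≈ 2.653 bits/symbol.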